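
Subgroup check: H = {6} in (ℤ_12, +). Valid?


Subgroup test for H = {6} in (ℤ_12, +):
(1) 0 ∈ H? No
(2) Closure: for all a,b ∈ H, (a+b) mod 12 ∈ H? No  [counterexample: 6 + 6 = 0 ∉ H]
(3) Inverses: for all a ∈ H, -a mod 12 ∈ H? Yes

No, H is not a subgroup of ℤ_12


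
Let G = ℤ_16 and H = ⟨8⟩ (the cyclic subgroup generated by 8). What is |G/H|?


|⟨8⟩| = n / gcd(8, 16) = 16 / 8 = 2
H is normal (ℤ_16 is abelian).
|G/H| = |G| / |H| = 16 / 2 = 8

|G/H| = 8


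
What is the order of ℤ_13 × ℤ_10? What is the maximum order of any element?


|ℤ_13 × ℤ_10| = 13 × 10 = 130
Max element order = lcm(13,10) = 130
Cyclic? Yes (gcd=1)

|ℤ_13×ℤ_10| = 130, max element order = 130


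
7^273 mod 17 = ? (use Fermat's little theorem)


Fermat's little theorem: if p is prime and gcd(a,p)=1, then a^(p-1) ≡ 1 (mod p)
p = 17 is prime, gcd(7,17) = 1
Reduce exponent: 273 mod 16 = 1
So 7^273 ≡ 7^1 (mod 17)
7^1 mod 17 = 7

7^273 ≡ 7 (mod 17)


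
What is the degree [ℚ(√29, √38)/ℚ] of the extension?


[ℚ(√29,√38):ℚ] = [ℚ(√29,√38):ℚ(√29)]·[ℚ(√29):ℚ] = 2·2 = 4

[ℚ(√29, √38)/ℚ] = 4


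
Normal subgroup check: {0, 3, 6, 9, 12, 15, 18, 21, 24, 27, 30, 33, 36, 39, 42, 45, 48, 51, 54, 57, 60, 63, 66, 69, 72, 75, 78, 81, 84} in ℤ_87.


H = {0, 3, 6, 9, 12, 15, 18, 21, 24, 27, 30, 33, 36, 39, 42, 45, 48, 51, 54, 57, 60, 63, 66, 69, 72, 75, 78, 81, 84} in ℤ_87
ℤ_87 is abelian; every subgroup of an abelian group is normal

Yes, normal subgroup


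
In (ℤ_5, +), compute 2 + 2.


Operation: addition mod 5
2 + 2 = (a + b) mod 5 with a = 2, b = 2

2 + 2 = 4


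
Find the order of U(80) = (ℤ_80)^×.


U(n) is the group of units mod n; |U(n)| = φ(n)
|U(80)| = φ(80) = 32

|U(80) = (ℤ_80)^×| = 32


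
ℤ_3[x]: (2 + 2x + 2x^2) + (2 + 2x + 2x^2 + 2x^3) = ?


Add coefficients mod 3:
x^0: 2 + 2 = 1 (mod 3)
x^1: 2 + 2 = 1 (mod 3)
x^2: 2 + 2 = 1 (mod 3)
x^3: 0 + 2 = 2 (mod 3)
Result: 1 + x + x^2 + 2x^3

f + g = 1 + x + x^2 + 2x^3


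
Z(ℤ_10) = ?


Z(G) = {g ∈ G | gx = xg for all x ∈ G}
ℤ_10 is abelian, so Z(G) = G

Z(ℤ_10) = ℤ_10


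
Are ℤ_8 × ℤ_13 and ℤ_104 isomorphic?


Comparing ℤ_8 × ℤ_13 and ℤ_104:
gcd(8,13) = 1, so ℤ_8 × ℤ_13 ≅ ℤ_104 (CRT)

Yes, ℤ_8 × ℤ_13 ≅ ℤ_104


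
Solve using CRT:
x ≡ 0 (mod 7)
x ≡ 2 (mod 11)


m₁ = 7, m₂ = 11, gcd = 1, so CRT applies. M = m₁·m₂ = 77
Let M₁ = M/m₁ = 11, M₂ = M/m₂ = 7
Find y₁ ≡ M₁⁻¹ (mod m₁): 11⁻¹ ≡ 2 (mod 7)
Find y₂ ≡ M₂⁻¹ (mod m₂): 7⁻¹ ≡ 8 (mod 11)
x = a₁·M₁·y₁ + a₂·M₂·y₂ = 0·11·2 + 2·7·8 = 112
Reduce mod 77: x ≡ 35
Check: 35 mod 7 = 0 ✓, 35 mod 11 = 2 ✓

x ≡ 35 (mod 77)


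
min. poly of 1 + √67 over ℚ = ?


Let α = 1 + √67. Then α - 1 = √67, so (α - 1)² = 67, giving α² - 2α - 66 = 0. Degree 2 and α ∉ ℚ, so this is the minimal polynomial.

Minimal polynomial: x² - 2x - 66


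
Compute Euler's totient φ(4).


φ(n) = count of k ∈ {1,...,n} with gcd(k,n)=1
Coprimes to 4: {1, 3}
Count: 2

φ(4) = 2


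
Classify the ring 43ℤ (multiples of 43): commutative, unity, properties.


43ℤ is a commutative ring under +,× but has no multiplicative identity (1 ∉ 43ℤ); it has no zero divisors, but without unity it is not an integral domain
Commutative: Yes
Integral domain: No
Has unity: No

43ℤ (multiples of 43): Commutative=Yes, Unity=No


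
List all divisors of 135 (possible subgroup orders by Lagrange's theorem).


Lagrange's theorem: |H| divides |G|
|G| = 135
Divisors of 135: 1, 3, 5, 9, 15, 27, 45, 135

Possible subgroup orders: {1, 3, 5, 9, 15, 27, 45, 135}


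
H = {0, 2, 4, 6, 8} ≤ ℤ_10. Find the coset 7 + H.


7 + H = {7 + h (mod 10) : h ∈ H}
7+0=7, 7+2=9, 7+4=1, 7+6=3, 7+8=5
7 + H = {1, 3, 5, 7, 9} = 1 + H

7 + H = {1, 3, 5, 7, 9}


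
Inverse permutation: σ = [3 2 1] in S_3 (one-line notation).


To find σ⁻¹, swap domain and range:
σ(1) = 3 → σ⁻¹(3) = 1
σ(2) = 2 → σ⁻¹(2) = 2
σ(3) = 1 → σ⁻¹(1) = 3

σ⁻¹ = [3 2 1]


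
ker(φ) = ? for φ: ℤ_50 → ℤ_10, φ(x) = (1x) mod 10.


Kernel = preimage of identity
ker(φ) = {x ∈ ℤ_50 : 1x ≡ 0 (mod 10)}. Since 10 | 50, φ is well-defined. The kernel is the cyclic subgroup ⟨10⟩ of ℤ_50 (order 5), i.e. {0, 10, 20, 30, 40}

ker(φ) = {0, 10, 20, 30, 40}


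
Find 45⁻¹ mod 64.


Use the extended Euclidean algorithm to write 1 = 45·s + 64·t; then s mod 64 is the inverse.
Euclidean algorithm:
  45 = 0·64 + 45
  64 = 1·45 + 19
  45 = 2·19 + 7
  19 = 2·7 + 5
  7 = 1·5 + 2
  5 = 2·2 + 1
  2 = 2·1 + 0
gcd(45,64) = 1
Back-substitution gives: 45·(-27) + 64·(19) = 1
So 45⁻¹ ≡ -27 ≡ 37 (mod 64)
Check: 45 × 37 = 1665 ≡ 1 (mod 64) ✓

45⁻¹ ≡ 37 (mod 64)


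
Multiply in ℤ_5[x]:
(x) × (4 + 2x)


Expand and collect like terms; reduce coefficients mod 5:
x^0: 0·4 = 0 ≡ 0 (mod 5)
x^1: 0·2 + 1·4 = 4 ≡ 4 (mod 5)
x^2: 1·2 = 2 ≡ 2 (mod 5)
Result: 4x + 2x^2

f · g = 4x + 2x^2


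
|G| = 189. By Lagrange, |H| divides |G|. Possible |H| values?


Lagrange's theorem: |H| divides |G|
|G| = 189
Divisors of 189: 1, 3, 7, 9, 21, 27, 63, 189

Possible subgroup orders: {1, 3, 7, 9, 21, 27, 63, 189}


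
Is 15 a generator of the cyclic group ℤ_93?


g generates ℤ_n iff gcd(g, n) = 1
gcd(15, 93) = 3
Since gcd = 3 ≠ 1, ⟨15⟩ has order 31 < 93, so 15 is not a generator.

No, 15 does not generate ℤ_93


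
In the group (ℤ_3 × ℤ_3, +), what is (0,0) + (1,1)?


Operation: componentwise addition mod (3, 3)
(0,0) + (1,1) = ((a₁+b₁) mod 3, (a₂+b₂) mod 3) with a = (0,0), b = (1,1)

(0,0) + (1,1) = (1,1)


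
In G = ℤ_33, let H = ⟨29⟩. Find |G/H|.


|⟨29⟩| = n / gcd(29, 33) = 33 / 1 = 33
H is normal (ℤ_33 is abelian).
|G/H| = |G| / |H| = 33 / 33 = 1

|G/H| = 1


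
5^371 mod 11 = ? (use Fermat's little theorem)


Fermat's little theorem: if p is prime and gcd(a,p)=1, then a^(p-1) ≡ 1 (mod p)
p = 11 is prime, gcd(5,11) = 1
Reduce exponent: 371 mod 10 = 1
So 5^371 ≡ 5^1 (mod 11)
5^1 mod 11 = 5

5^371 ≡ 5 (mod 11)


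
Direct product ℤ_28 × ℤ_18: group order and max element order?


|ℤ_28 × ℤ_18| = 28 × 18 = 504
Max element order = lcm(28,18) = 252
Cyclic? No (gcd=2)

|ℤ_28×ℤ_18| = 504, max element order = 252


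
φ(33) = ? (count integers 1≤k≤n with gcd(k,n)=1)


Factor n: 33 = 3 × 11
φ(n) = n · ∏(1 - 1/p) over distinct primes p | n
φ(33) = 33 · (1 - 1/3) · (1 - 1/11) = 20

φ(33) = 20


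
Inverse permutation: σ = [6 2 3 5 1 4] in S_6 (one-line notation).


To find σ⁻¹, swap domain and range:
σ(1) = 6 → σ⁻¹(6) = 1
σ(2) = 2 → σ⁻¹(2) = 2
σ(3) = 3 → σ⁻¹(3) = 3
σ(4) = 5 → σ⁻¹(5) = 4
σ(5) = 1 → σ⁻¹(1) = 5
σ(6) = 4 → σ⁻¹(4) = 6

σ⁻¹ = [5 2 3 6 4 1]


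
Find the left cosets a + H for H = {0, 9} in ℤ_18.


H = {0, 9}, |H| = 2
Number of cosets = |G|/|H| = 18/2 = 9
0 + H = {0, 9}
1 + H = {1, 10}
2 + H = {2, 11}
3 + H = {3, 12}
4 + H = {4, 13}
5 + H = {5, 14}
6 + H = {6, 15}
7 + H = {7, 16}
8 + H = {8, 17}

Cosets: 0+H={0,9}; 1+H={1,10}; 2+H={2,11}; 3+H={3,12}; 4+H={4,13}; 5+H={5,14}; 6+H={6,15}; 7+H={7,16}; 8+H={8,17}


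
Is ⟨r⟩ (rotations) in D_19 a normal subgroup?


H = ⟨r⟩ (rotations) in D_19
The rotation subgroup ⟨r⟩ has index 2 in D_19, so it is normal

Yes, normal subgroup


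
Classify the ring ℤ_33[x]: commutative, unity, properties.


ℤ_33 has zero divisors (3·11 ≡ 0), and these lift to constant zero divisors in ℤ_33[x]; so not an integral domain
Commutative: Yes
Integral domain: No
Has unity: Yes

ℤ_33[x]: Commutative=Yes, Unity=Yes


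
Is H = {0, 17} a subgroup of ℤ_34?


Subgroup test for H = {0, 17} in (ℤ_34, +):
(1) 0 ∈ H? Yes
(2) Closure: for all a,b ∈ H, (a+b) mod 34 ∈ H? Yes
(3) Inverses: for all a ∈ H, -a mod 34 ∈ H? Yes

Yes, H is a subgroup of ℤ_34


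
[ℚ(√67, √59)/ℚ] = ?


[ℚ(√67,√59):ℚ] = [ℚ(√67,√59):ℚ(√67)]·[ℚ(√67):ℚ] = 2·2 = 4

[ℚ(√67, √59)/ℚ] = 4


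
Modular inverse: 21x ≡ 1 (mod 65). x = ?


Use the extended Euclidean algorithm to write 1 = 21·s + 65·t; then s mod 65 is the inverse.
Euclidean algorithm:
  21 = 0·65 + 21
  65 = 3·21 + 2
  21 = 10·2 + 1
  2 = 2·1 + 0
gcd(21,65) = 1
Back-substitution gives: 21·(31) + 65·(-10) = 1
So 21⁻¹ ≡ 31 ≡ 31 (mod 65)
Check: 21 × 31 = 651 ≡ 1 (mod 65) ✓

21⁻¹ ≡ 31 (mod 65)


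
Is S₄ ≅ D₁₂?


Comparing S₄ and D₁₂:
S₄ has trivial center; D₁₂ has center {e, r⁶}

No, S₄ ≇ D₁₂


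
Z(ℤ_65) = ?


Z(G) = {g ∈ G | gx = xg for all x ∈ G}
ℤ_65 is abelian, so Z(G) = G

Z(ℤ_65) = ℤ_65


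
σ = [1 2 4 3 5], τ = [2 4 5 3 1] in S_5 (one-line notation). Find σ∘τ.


σ∘τ: apply τ first, then σ
1 →τ 2 →σ 2
2 →τ 4 →σ 3
3 →τ 5 →σ 5
4 →τ 3 →σ 4
5 →τ 1 →σ 1

σ∘τ = [2 3 5 4 1]


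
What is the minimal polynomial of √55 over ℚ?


√55 satisfies x² - 55 = 0, irreducible over ℚ since 55 is squarefree

Minimal polynomial: x² - 55


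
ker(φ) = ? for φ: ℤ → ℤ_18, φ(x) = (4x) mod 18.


Kernel = preimage of identity
ker(φ) = {x ∈ ℤ : 4x ≡ 0 (mod 18)}. gcd(4,18) = 2, so 4x ≡ 0 (mod 18) ⟺ x ≡ 0 (mod 18/2 = 9). Hence ker(φ) = 9ℤ

ker(φ) = 9ℤ


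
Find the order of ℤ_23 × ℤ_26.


|A × B| = |A| · |B|
|ℤ_23 × ℤ_26| = 23 × 26 = 598

|ℤ_23 × ℤ_26| = 598


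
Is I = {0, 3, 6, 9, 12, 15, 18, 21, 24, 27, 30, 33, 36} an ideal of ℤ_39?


Check ideal conditions for I = {0, 3, 6, 9, 12, 15, 18, 21, 24, 27, 30, 33, 36} in ℤ_39:
(1) I is an additive subgroup? Yes
(2) For r ∈ ℤ_39 and a ∈ I: r·a ∈ I? Yes

Yes, I is an ideal of ℤ_39


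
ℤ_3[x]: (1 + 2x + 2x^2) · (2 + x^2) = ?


Expand and collect like terms; reduce coefficients mod 3:
x^0: 1·2 = 2 ≡ 2 (mod 3)
x^1: 1·0 + 2·2 = 4 ≡ 1 (mod 3)
x^2: 1·1 + 2·0 + 2·2 = 5 ≡ 2 (mod 3)
x^3: 2·1 + 2·0 = 2 ≡ 2 (mod 3)
x^4: 2·1 = 2 ≡ 2 (mod 3)
Result: 2 + x + 2x^2 + 2x^3 + 2x^4

f · g = 2 + x + 2x^2 + 2x^3 + 2x^4


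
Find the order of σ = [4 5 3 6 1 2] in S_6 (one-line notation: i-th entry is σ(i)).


Cycle decomposition: (1 4 6 2 5)
Cycle lengths: 5
Order = lcm(5) = 5

ord(σ) = 5


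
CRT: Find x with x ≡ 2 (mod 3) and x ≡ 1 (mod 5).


m₁ = 3, m₂ = 5, gcd = 1, so CRT applies. M = m₁·m₂ = 15
Let M₁ = M/m₁ = 5, M₂ = M/m₂ = 3
Find y₁ ≡ M₁⁻¹ (mod m₁): 5⁻¹ ≡ 2 (mod 3)
Find y₂ ≡ M₂⁻¹ (mod m₂): 3⁻¹ ≡ 2 (mod 5)
x = a₁·M₁·y₁ + a₂·M₂·y₂ = 2·5·2 + 1·3·2 = 26
Reduce mod 15: x ≡ 11
Check: 11 mod 3 = 2 ✓, 11 mod 5 = 1 ✓

x ≡ 11 (mod 15)


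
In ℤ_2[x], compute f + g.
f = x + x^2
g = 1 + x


Add coefficients mod 2:
x^0: 0 + 1 = 1 (mod 2)
x^1: 1 + 1 = 0 (mod 2)
x^2: 1 + 0 = 1 (mod 2)
Result: 1 + x^2

f + g = 1 + x^2


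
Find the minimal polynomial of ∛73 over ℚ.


∛73 satisfies x³ - 73 = 0, irreducible over ℚ (no rational root; 73 is not a perfect cube)

Minimal polynomial: x³ - 73


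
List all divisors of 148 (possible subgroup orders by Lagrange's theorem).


Lagrange's theorem: |H| divides |G|
|G| = 148
Divisors of 148: 1, 2, 4, 37, 74, 148

Possible subgroup orders: {1, 2, 4, 37, 74, 148}


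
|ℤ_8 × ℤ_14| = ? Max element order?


|ℤ_8 × ℤ_14| = 8 × 14 = 112
Max element order = lcm(8,14) = 56
Cyclic? No (gcd=2)

|ℤ_8×ℤ_14| = 112, max element order = 56


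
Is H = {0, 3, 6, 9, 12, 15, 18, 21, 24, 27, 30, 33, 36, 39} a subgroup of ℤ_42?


Subgroup test for H = {0, 3, 6, 9, 12, 15, 18, 21, 24, 27, 30, 33, 36, 39} in (ℤ_42, +):
(1) 0 ∈ H? Yes
(2) Closure: for all a,b ∈ H, (a+b) mod 42 ∈ H? Yes
(3) Inverses: for all a ∈ H, -a mod 42 ∈ H? Yes

Yes, H is a subgroup of ℤ_42


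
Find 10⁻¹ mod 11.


Use the extended Euclidean algorithm to write 1 = 10·s + 11·t; then s mod 11 is the inverse.
Euclidean algorithm:
  10 = 0·11 + 10
  11 = 1·10 + 1
  10 = 10·1 + 0
gcd(10,11) = 1
Back-substitution gives: 10·(-1) + 11·(1) = 1
So 10⁻¹ ≡ -1 ≡ 10 (mod 11)
Check: 10 × 10 = 100 ≡ 1 (mod 11) ✓

10⁻¹ ≡ 10 (mod 11)


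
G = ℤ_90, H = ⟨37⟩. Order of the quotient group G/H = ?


|⟨37⟩| = n / gcd(37, 90) = 90 / 1 = 90
H is normal (ℤ_90 is abelian).
|G/H| = |G| / |H| = 90 / 90 = 1

|G/H| = 1


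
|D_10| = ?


|D_n| = 2n (n rotations and n reflections)
|D_10| = 2×10 = 20

|D_10| = 20


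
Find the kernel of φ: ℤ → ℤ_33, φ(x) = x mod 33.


Kernel = preimage of identity
ker(φ) = {x ∈ ℤ : x ≡ 0 (mod 33)} = 33ℤ = {0, ±33, ±66, ...}

ker(φ) = 33ℤ


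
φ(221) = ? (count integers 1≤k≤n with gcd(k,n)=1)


Factor n: 221 = 13 × 17
φ(n) = n · ∏(1 - 1/p) over distinct primes p | n
φ(221) = 221 · (1 - 1/13) · (1 - 1/17) = 192

φ(221) = 192


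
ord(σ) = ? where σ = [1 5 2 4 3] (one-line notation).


Cycle decomposition: (2 5 3)
Cycle lengths: 3
Order = lcm(3) = 3

ord(σ) = 3


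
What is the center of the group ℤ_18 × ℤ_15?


Z(G) = {g ∈ G | gx = xg for all x ∈ G}
Direct product of abelian groups is abelian, so Z(G) = G

Z(ℤ_18 × ℤ_15) = ℤ_18 × ℤ_15


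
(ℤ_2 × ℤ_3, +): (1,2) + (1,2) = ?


Operation: componentwise addition mod (2, 3)
(1,2) + (1,2) = ((a₁+b₁) mod 2, (a₂+b₂) mod 3) with a = (1,2), b = (1,2)

(1,2) + (1,2) = (0,1)


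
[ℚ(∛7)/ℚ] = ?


∛7 has minimal polynomial x³ - 7 (irreducible over ℚ since 7 is not a perfect cube)

[ℚ(∛7)/ℚ] = 3


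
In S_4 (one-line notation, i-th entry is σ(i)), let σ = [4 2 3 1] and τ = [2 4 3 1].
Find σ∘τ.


σ∘τ: apply τ first, then σ
1 →τ 2 →σ 2
2 →τ 4 →σ 1
3 →τ 3 →σ 3
4 →τ 1 →σ 4

σ∘τ = [2 1 3 4]


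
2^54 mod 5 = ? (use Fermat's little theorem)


Fermat's little theorem: if p is prime and gcd(a,p)=1, then a^(p-1) ≡ 1 (mod p)
p = 5 is prime, gcd(2,5) = 1
Reduce exponent: 54 mod 4 = 2
So 2^54 ≡ 2^2 (mod 5)
2^2 mod 5 = 4

2^54 ≡ 4 (mod 5)


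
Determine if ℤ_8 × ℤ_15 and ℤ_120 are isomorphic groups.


Comparing ℤ_8 × ℤ_15 and ℤ_120:
gcd(8,15) = 1, so ℤ_8 × ℤ_15 ≅ ℤ_120 (CRT)

Yes, ℤ_8 × ℤ_15 ≅ ℤ_120


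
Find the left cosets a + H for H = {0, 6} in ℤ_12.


H = {0, 6}, |H| = 2
Number of cosets = |G|/|H| = 12/2 = 6
0 + H = {0, 6}
1 + H = {1, 7}
2 + H = {2, 8}
3 + H = {3, 9}
4 + H = {4, 10}
5 + H = {5, 11}

Cosets: 0+H={0,6}; 1+H={1,7}; 2+H={2,8}; 3+H={3,9}; 4+H={4,10}; 5+H={5,11}


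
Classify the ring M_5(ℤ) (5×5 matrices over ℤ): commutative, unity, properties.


Matrix multiplication is non-commutative for n ≥ 2; the identity matrix I is the unity; singular matrices give zero divisors, so not an integral domain
Commutative: No
Integral domain: No
Has unity: Yes

M_5(ℤ) (5×5 matrices over ℤ): Commutative=No, Unity=Yes


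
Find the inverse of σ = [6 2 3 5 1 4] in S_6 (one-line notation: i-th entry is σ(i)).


To find σ⁻¹, swap domain and range:
σ(1) = 6 → σ⁻¹(6) = 1
σ(2) = 2 → σ⁻¹(2) = 2
σ(3) = 3 → σ⁻¹(3) = 3
σ(4) = 5 → σ⁻¹(5) = 4
σ(5) = 1 → σ⁻¹(1) = 5
σ(6) = 4 → σ⁻¹(4) = 6

σ⁻¹ = [5 2 3 6 4 1]


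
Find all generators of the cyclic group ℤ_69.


g generates ℤ_n iff gcd(g,n) = 1
Prime factors of 69: 3, 23
Generators are g ∈ {1,...,68} not divisible by any of these primes.
Generators: {1, 2, 4, 5, 7, 8, 10, 11, 13, 14, 16, 17, 19, 20, 22, 25, 26, 28, 29, 31, 32, 34, 35, 37, 38, 40, 41, 43, 44, 47, 49, 50, 52, 53, 55, 56, 58, 59, 61, 62, 64, 65, 67, 68}
Number of generators = φ(69) = 44

Generators of ℤ_69 = {1, 2, 4, 5, 7, 8, 10, 11, 13, 14, 16, 17, 19, 20, 22, 25, 26, 28, 29, 31, 32, 34, 35, 37, 38, 40, 41, 43, 44, 47, 49, 50, 52, 53, 55, 56, 58, 59, 61, 62, 64, 65, 67, 68}


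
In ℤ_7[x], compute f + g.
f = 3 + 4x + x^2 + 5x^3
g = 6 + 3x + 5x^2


Add coefficients mod 7:
x^0: 3 + 6 = 2 (mod 7)
x^1: 4 + 3 = 0 (mod 7)
x^2: 1 + 5 = 6 (mod 7)
x^3: 5 + 0 = 5 (mod 7)
Result: 2 + 6x^2 + 5x^3

f + g = 2 + 6x^2 + 5x^3


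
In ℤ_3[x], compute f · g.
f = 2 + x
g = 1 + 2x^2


Expand and collect like terms; reduce coefficients mod 3:
x^0: 2·1 = 2 ≡ 2 (mod 3)
x^1: 2·0 + 1·1 = 1 ≡ 1 (mod 3)
x^2: 2·2 + 1·0 = 4 ≡ 1 (mod 3)
x^3: 1·2 = 2 ≡ 2 (mod 3)
Result: 2 + x + x^2 + 2x^3

f · g = 2 + x + x^2 + 2x^3


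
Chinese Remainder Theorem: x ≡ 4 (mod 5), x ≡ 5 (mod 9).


m₁ = 5, m₂ = 9, gcd = 1, so CRT applies. M = m₁·m₂ = 45
Let M₁ = M/m₁ = 9, M₂ = M/m₂ = 5
Find y₁ ≡ M₁⁻¹ (mod m₁): 9⁻¹ ≡ 4 (mod 5)
Find y₂ ≡ M₂⁻¹ (mod m₂): 5⁻¹ ≡ 2 (mod 9)
x = a₁·M₁·y₁ + a₂·M₂·y₂ = 4·9·4 + 5·5·2 = 194
Reduce mod 45: x ≡ 14
Check: 14 mod 5 = 4 ✓, 14 mod 9 = 5 ✓

x ≡ 14 (mod 45)


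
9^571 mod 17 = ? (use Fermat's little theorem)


Fermat's little theorem: if p is prime and gcd(a,p)=1, then a^(p-1) ≡ 1 (mod p)
p = 17 is prime, gcd(9,17) = 1
Reduce exponent: 571 mod 16 = 11
So 9^571 ≡ 9^11 (mod 17)
9^11 mod 17 = 15

9^571 ≡ 15 (mod 17)


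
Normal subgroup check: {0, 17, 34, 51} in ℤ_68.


H = {0, 17, 34, 51} in ℤ_68
ℤ_68 is abelian; every subgroup of an abelian group is normal

Yes, normal subgroup


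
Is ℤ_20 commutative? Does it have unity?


ℤ_20 is a commutative ring with unity 1; 20 = 2×10 is composite, so 2·10 ≡ 0 gives zero divisors (not an integral domain)
Commutative: Yes
Integral domain: No
Has unity: Yes

ℤ_20: Commutative=Yes, Unity=Yes


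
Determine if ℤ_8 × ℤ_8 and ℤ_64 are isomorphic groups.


Comparing ℤ_8 × ℤ_8 and ℤ_64:
gcd(8,8) = 8 ≠ 1. Max element order in ℤ_8×ℤ_8 is lcm(8,8) = 8 < 64, so it has no element of order 64

No, ℤ_8 × ℤ_8 ≇ ℤ_64


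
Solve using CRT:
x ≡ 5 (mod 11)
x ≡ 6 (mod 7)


m₁ = 11, m₂ = 7, gcd = 1, so CRT applies. M = m₁·m₂ = 77
Let M₁ = M/m₁ = 7, M₂ = M/m₂ = 11
Find y₁ ≡ M₁⁻¹ (mod m₁): 7⁻¹ ≡ 8 (mod 11)
Find y₂ ≡ M₂⁻¹ (mod m₂): 11⁻¹ ≡ 2 (mod 7)
x = a₁·M₁·y₁ + a₂·M₂·y₂ = 5·7·8 + 6·11·2 = 412
Reduce mod 77: x ≡ 27
Check: 27 mod 11 = 5 ✓, 27 mod 7 = 6 ✓

x ≡ 27 (mod 77)


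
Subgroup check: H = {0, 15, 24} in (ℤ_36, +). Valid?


Subgroup test for H = {0, 15, 24} in (ℤ_36, +):
(1) 0 ∈ H? Yes
(2) Closure: for all a,b ∈ H, (a+b) mod 36 ∈ H? No  [counterexample: 15 + 15 = 30 ∉ H]
(3) Inverses: for all a ∈ H, -a mod 36 ∈ H? No

No, H is not a subgroup of ℤ_36


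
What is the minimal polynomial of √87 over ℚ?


√87 satisfies x² - 87 = 0, irreducible over ℚ since 87 is squarefree

Minimal polynomial: x² - 87


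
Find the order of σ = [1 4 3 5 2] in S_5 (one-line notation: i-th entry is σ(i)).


Cycle decomposition: (2 4 5)
Cycle lengths: 3
Order = lcm(3) = 3

ord(σ) = 3


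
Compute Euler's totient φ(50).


Factor n: 50 = 2 × 5^2
φ(n) = n · ∏(1 - 1/p) over distinct primes p | n
φ(50) = 50 · (1 - 1/2) · (1 - 1/5) = 20

φ(50) = 20


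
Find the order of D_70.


|D_n| = 2n (n rotations and n reflections)
|D_70| = 2×70 = 140

|D_70| = 140


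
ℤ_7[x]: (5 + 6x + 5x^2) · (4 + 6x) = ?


Expand and collect like terms; reduce coefficients mod 7:
x^0: 5·4 = 20 ≡ 6 (mod 7)
x^1: 5·6 + 6·4 = 54 ≡ 5 (mod 7)
x^2: 6·6 + 5·4 = 56 ≡ 0 (mod 7)
x^3: 5·6 = 30 ≡ 2 (mod 7)
Result: 6 + 5x + 2x^3

f · g = 6 + 5x + 2x^3


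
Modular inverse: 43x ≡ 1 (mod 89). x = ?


Use the extended Euclidean algorithm to write 1 = 43·s + 89·t; then s mod 89 is the inverse.
Euclidean algorithm:
  43 = 0·89 + 43
  89 = 2·43 + 3
  43 = 14·3 + 1
  3 = 3·1 + 0
gcd(43,89) = 1
Back-substitution gives: 43·(29) + 89·(-14) = 1
So 43⁻¹ ≡ 29 ≡ 29 (mod 89)
Check: 43 × 29 = 1247 ≡ 1 (mod 89) ✓

43⁻¹ ≡ 29 (mod 89)


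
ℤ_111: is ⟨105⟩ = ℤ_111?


g generates ℤ_n iff gcd(g, n) = 1
gcd(105, 111) = 3
Since gcd = 3 ≠ 1, ⟨105⟩ has order 37 < 111, so 105 is not a generator.

No, 105 does not generate ℤ_111


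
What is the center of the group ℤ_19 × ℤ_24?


Z(G) = {g ∈ G | gx = xg for all x ∈ G}
Direct product of abelian groups is abelian, so Z(G) = G

Z(ℤ_19 × ℤ_24) = ℤ_19 × ℤ_24


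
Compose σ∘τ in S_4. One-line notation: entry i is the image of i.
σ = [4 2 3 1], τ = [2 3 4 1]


σ∘τ: apply τ first, then σ
1 →τ 2 →σ 2
2 →τ 3 →σ 3
3 →τ 4 →σ 1
4 →τ 1 →σ 4

σ∘τ = [2 3 1 4]


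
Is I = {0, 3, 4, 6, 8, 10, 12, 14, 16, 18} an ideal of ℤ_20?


Check ideal conditions for I = {0, 3, 4, 6, 8, 10, 12, 14, 16, 18} in ℤ_20:
(1) I is an additive subgroup? No
(2) For r ∈ ℤ_20 and a ∈ I: r·a ∈ I? No  [counterexample: r=3, a=3, r·a mod 20 = 9 ∉ I]

No, I is not an ideal of ℤ_20


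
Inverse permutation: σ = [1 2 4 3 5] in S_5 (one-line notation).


To find σ⁻¹, swap domain and range:
σ(1) = 1 → σ⁻¹(1) = 1
σ(2) = 2 → σ⁻¹(2) = 2
σ(3) = 4 → σ⁻¹(4) = 3
σ(4) = 3 → σ⁻¹(3) = 4
σ(5) = 5 → σ⁻¹(5) = 5

σ⁻¹ = [1 2 4 3 5]


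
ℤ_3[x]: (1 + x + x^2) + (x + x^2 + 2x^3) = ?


Add coefficients mod 3:
x^0: 1 + 0 = 1 (mod 3)
x^1: 1 + 1 = 2 (mod 3)
x^2: 1 + 1 = 2 (mod 3)
x^3: 0 + 2 = 2 (mod 3)
Result: 1 + 2x + 2x^2 + 2x^3

f + g = 1 + 2x + 2x^2 + 2x^3


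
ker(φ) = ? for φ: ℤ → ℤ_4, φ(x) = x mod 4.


Kernel = preimage of identity
ker(φ) = {x ∈ ℤ : x ≡ 0 (mod 4)} = 4ℤ = {0, ±4, ±8, ...}

ker(φ) = 4ℤ


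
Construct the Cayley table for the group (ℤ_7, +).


Elements: {0, 1, 2, 3, 4, 5, 6}
Operation: addition mod 7
Entry (a, b) = (a + b) mod 7

Cayley table:
  | 0 | 1 | 2 | 3 | 4 | 5 | 6
0 | 0 | 1 | 2 | 3 | 4 | 5 | 6
1 | 1 | 2 | 3 | 4 | 5 | 6 | 0
2 | 2 | 3 | 4 | 5 | 6 | 0 | 1
3 | 3 | 4 | 5 | 6 | 0 | 1 | 2
4 | 4 | 5 | 6 | 0 | 1 | 2 | 3
5 | 5 | 6 | 0 | 1 | 2 | 3 | 4
6 | 6 | 0 | 1 | 2 | 3 | 4 | 5


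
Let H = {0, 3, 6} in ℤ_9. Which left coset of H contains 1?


1 + H = {1 + h (mod 9) : h ∈ H}
1+0=1, 1+3=4, 1+6=7

1 + H = {1, 4, 7}


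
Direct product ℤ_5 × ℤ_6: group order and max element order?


|ℤ_5 × ℤ_6| = 5 × 6 = 30
Max element order = lcm(5,6) = 30
Cyclic? Yes (gcd=1)

|ℤ_5×ℤ_6| = 30, max element order = 30


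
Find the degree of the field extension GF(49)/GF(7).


GF(49) = GF(7^2), so the extension degree is 2

[GF(49)/GF(7)] = 2


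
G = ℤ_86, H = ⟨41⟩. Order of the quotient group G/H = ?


|⟨41⟩| = n / gcd(41, 86) = 86 / 1 = 86
H is normal (ℤ_86 is abelian).
|G/H| = |G| / |H| = 86 / 86 = 1

|G/H| = 1


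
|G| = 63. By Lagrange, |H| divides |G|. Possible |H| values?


Lagrange's theorem: |H| divides |G|
|G| = 63
Divisors of 63: 1, 3, 7, 9, 21, 63

Possible subgroup orders: {1, 3, 7, 9, 21, 63}


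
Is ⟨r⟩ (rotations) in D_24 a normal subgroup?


H = ⟨r⟩ (rotations) in D_24
The rotation subgroup ⟨r⟩ has index 2 in D_24, so it is normal

Yes, normal subgroup


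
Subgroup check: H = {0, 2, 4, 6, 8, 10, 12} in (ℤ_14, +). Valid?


Subgroup test for H = {0, 2, 4, 6, 8, 10, 12} in (ℤ_14, +):
(1) 0 ∈ H? Yes
(2) Closure: for all a,b ∈ H, (a+b) mod 14 ∈ H? Yes
(3) Inverses: for all a ∈ H, -a mod 14 ∈ H? Yes

Yes, H is a subgroup of ℤ_14


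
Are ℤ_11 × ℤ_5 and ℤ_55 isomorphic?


Comparing ℤ_11 × ℤ_5 and ℤ_55:
gcd(11,5) = 1, so ℤ_11 × ℤ_5 ≅ ℤ_55 (CRT)

Yes, ℤ_11 × ℤ_5 ≅ ℤ_55


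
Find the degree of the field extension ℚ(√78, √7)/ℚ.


[ℚ(√78,√7):ℚ] = [ℚ(√78,√7):ℚ(√78)]·[ℚ(√78):ℚ] = 2·2 = 4

[ℚ(√78, √7)/ℚ] = 4


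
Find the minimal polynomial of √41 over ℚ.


√41 satisfies x² - 41 = 0, irreducible over ℚ since 41 is squarefree

Minimal polynomial: x² - 41


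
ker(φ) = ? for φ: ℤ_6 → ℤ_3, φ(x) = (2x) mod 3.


Kernel = preimage of identity
ker(φ) = {x ∈ ℤ_6 : 2x ≡ 0 (mod 3)}. Since 3 | 6, φ is well-defined. The kernel is the cyclic subgroup ⟨3⟩ of ℤ_6 (order 2), i.e. {0, 3}

ker(φ) = {0, 3}


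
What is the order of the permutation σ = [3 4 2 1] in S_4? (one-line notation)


Cycle decomposition: (1 3 2 4)
Cycle lengths: 4
Order = lcm(4) = 4

ord(σ) = 4


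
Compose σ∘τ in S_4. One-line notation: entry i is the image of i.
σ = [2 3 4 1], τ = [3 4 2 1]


σ∘τ: apply τ first, then σ
1 →τ 3 →σ 4
2 →τ 4 →σ 1
3 →τ 2 →σ 3
4 →τ 1 →σ 2

σ∘τ = [4 1 3 2]


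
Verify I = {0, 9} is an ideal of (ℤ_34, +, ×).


Check ideal conditions for I = {0, 9} in ℤ_34:
(1) I is an additive subgroup? No
(2) For r ∈ ℤ_34 and a ∈ I: r·a ∈ I? No  [counterexample: r=2, a=9, r·a mod 34 = 18 ∉ I]

No, I is not an ideal of ℤ_34


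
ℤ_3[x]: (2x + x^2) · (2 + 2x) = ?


Expand and collect like terms; reduce coefficients mod 3:
x^0: 0·2 = 0 ≡ 0 (mod 3)
x^1: 0·2 + 2·2 = 4 ≡ 1 (mod 3)
x^2: 2·2 + 1·2 = 6 ≡ 0 (mod 3)
x^3: 1·2 = 2 ≡ 2 (mod 3)
Result: x + 2x^3

f · g = x + 2x^3


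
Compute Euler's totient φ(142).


Factor n: 142 = 2 × 71
φ(n) = n · ∏(1 - 1/p) over distinct primes p | n
φ(142) = 142 · (1 - 1/2) · (1 - 1/71) = 70

φ(142) = 70


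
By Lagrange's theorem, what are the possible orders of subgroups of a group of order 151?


Lagrange's theorem: |H| divides |G|
|G| = 151
Divisors of 151: 1, 151

Possible subgroup orders: {1, 151}


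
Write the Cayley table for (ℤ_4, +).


Elements: {0, 1, 2, 3}
Operation: addition mod 4
Entry (a, b) = (a + b) mod 4

Cayley table:
  | 0 | 1 | 2 | 3
0 | 0 | 1 | 2 | 3
1 | 1 | 2 | 3 | 0
2 | 2 | 3 | 0 | 1
3 | 3 | 0 | 1 | 2


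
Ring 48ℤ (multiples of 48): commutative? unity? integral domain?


48ℤ is a commutative ring under +,× but has no multiplicative identity (1 ∉ 48ℤ); it has no zero divisors, but without unity it is not an integral domain
Commutative: Yes
Integral domain: No
Has unity: No

48ℤ (multiples of 48): Commutative=Yes, Unity=No


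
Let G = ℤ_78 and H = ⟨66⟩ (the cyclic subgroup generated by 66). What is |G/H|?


|⟨66⟩| = n / gcd(66, 78) = 78 / 6 = 13
H is normal (ℤ_78 is abelian).
|G/H| = |G| / |H| = 78 / 13 = 6

|G/H| = 6


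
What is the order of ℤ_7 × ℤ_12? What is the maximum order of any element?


|ℤ_7 × ℤ_12| = 7 × 12 = 84
Max element order = lcm(7,12) = 84
Cyclic? Yes (gcd=1)

|ℤ_7×ℤ_12| = 84, max element order = 84


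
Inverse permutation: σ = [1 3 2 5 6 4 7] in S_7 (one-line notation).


To find σ⁻¹, swap domain and range:
σ(1) = 1 → σ⁻¹(1) = 1
σ(2) = 3 → σ⁻¹(3) = 2
σ(3) = 2 → σ⁻¹(2) = 3
σ(4) = 5 → σ⁻¹(5) = 4
σ(5) = 6 → σ⁻¹(6) = 5
σ(6) = 4 → σ⁻¹(4) = 6
σ(7) = 7 → σ⁻¹(7) = 7

σ⁻¹ = [1 3 2 6 4 5 7]


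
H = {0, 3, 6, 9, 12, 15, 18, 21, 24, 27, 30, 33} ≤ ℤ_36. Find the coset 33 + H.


33 + H = {33 + h (mod 36) : h ∈ H}
33+0=33, 33+3=0, 33+6=3, 33+9=6, 33+12=9, 33+15=12, 33+18=15, 33+21=18, 33+24=21, 33+27=24, 33+30=27, 33+33=30
33 + H = {0, 3, 6, 9, 12, 15, 18, 21, 24, 27, 30, 33} = 0 + H

33 + H = {0, 3, 6, 9, 12, 15, 18, 21, 24, 27, 30, 33}


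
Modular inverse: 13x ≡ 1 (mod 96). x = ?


Use the extended Euclidean algorithm to write 1 = 13·s + 96·t; then s mod 96 is the inverse.
Euclidean algorithm:
  13 = 0·96 + 13
  96 = 7·13 + 5
  13 = 2·5 + 3
  5 = 1·3 + 2
  3 = 1·2 + 1
  2 = 2·1 + 0
gcd(13,96) = 1
Back-substitution gives: 13·(37) + 96·(-5) = 1
So 13⁻¹ ≡ 37 ≡ 37 (mod 96)
Check: 13 × 37 = 481 ≡ 1 (mod 96) ✓

13⁻¹ ≡ 37 (mod 96)


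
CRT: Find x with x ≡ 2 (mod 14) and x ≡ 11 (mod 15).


m₁ = 14, m₂ = 15, gcd = 1, so CRT applies. M = m₁·m₂ = 210
Let M₁ = M/m₁ = 15, M₂ = M/m₂ = 14
Find y₁ ≡ M₁⁻¹ (mod m₁): 15⁻¹ ≡ 1 (mod 14)
Find y₂ ≡ M₂⁻¹ (mod m₂): 14⁻¹ ≡ 14 (mod 15)
x = a₁·M₁·y₁ + a₂·M₂·y₂ = 2·15·1 + 11·14·14 = 2186
Reduce mod 210: x ≡ 86
Check: 86 mod 14 = 2 ✓, 86 mod 15 = 11 ✓

x ≡ 86 (mod 210)


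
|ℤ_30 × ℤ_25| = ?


|A × B| = |A| · |B|
|ℤ_30 × ℤ_25| = 30 × 25 = 750

|ℤ_30 × ℤ_25| = 750


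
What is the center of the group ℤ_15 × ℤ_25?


Z(G) = {g ∈ G | gx = xg for all x ∈ G}
Direct product of abelian groups is abelian, so Z(G) = G

Z(ℤ_15 × ℤ_25) = ℤ_15 × ℤ_25


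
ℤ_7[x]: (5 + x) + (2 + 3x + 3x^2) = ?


Add coefficients mod 7:
x^0: 5 + 2 = 0 (mod 7)
x^1: 1 + 3 = 4 (mod 7)
x^2: 0 + 3 = 3 (mod 7)
Result: 4x + 3x^2

f + g = 4x + 3x^2


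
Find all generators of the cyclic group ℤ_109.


g generates ℤ_n iff gcd(g,n) = 1
Prime factors of 109: 109
Generators are g ∈ {1,...,108} not divisible by any of these primes.
Generators: {1, 2, 3, 4, 5, 6, 7, 8, 9, 10, 11, 12, 13, 14, 15, 16, 17, 18, 19, 20, 21, 22, 23, 24, 25, 26, 27, 28, 29, 30, 31, 32, 33, 34, 35, 36, 37, 38, 39, 40, 41, 42, 43, 44, 45, 46, 47, 48, 49, 50, 51, 52, 53, 54, 55, 56, 57, 58, 59, 60, 61, 62, 63, 64, 65, 66, 67, 68, 69, 70, 71, 72, 73, 74, 75, 76, 77, 78, 79, 80, 81, 82, 83, 84, 85, 86, 87, 88, 89, 90, 91, 92, 93, 94, 95, 96, 97, 98, 99, 100, 101, 102, 103, 104, 105, 106, 107, 108}
Number of generators = φ(109) = 108

Generators of ℤ_109 = {1, 2, 3, 4, 5, 6, 7, 8, 9, 10, 11, 12, 13, 14, 15, 16, 17, 18, 19, 20, 21, 22, 23, 24, 25, 26, 27, 28, 29, 30, 31, 32, 33, 34, 35, 36, 37, 38, 39, 40, 41, 42, 43, 44, 45, 46, 47, 48, 49, 50, 51, 52, 53, 54, 55, 56, 57, 58, 59, 60, 61, 62, 63, 64, 65, 66, 67, 68, 69, 70, 71, 72, 73, 74, 75, 76, 77, 78, 79, 80, 81, 82, 83, 84, 85, 86, 87, 88, 89, 90, 91, 92, 93, 94, 95, 96, 97, 98, 99, 100, 101, 102, 103, 104, 105, 106, 107, 108}


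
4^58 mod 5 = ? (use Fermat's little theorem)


Fermat's little theorem: if p is prime and gcd(a,p)=1, then a^(p-1) ≡ 1 (mod p)
p = 5 is prime, gcd(4,5) = 1
Reduce exponent: 58 mod 4 = 2
So 4^58 ≡ 4^2 (mod 5)
4^2 mod 5 = 1

4^58 ≡ 1 (mod 5)


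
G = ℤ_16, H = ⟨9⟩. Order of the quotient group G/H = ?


|⟨9⟩| = n / gcd(9, 16) = 16 / 1 = 16
H is normal (ℤ_16 is abelian).
|G/H| = |G| / |H| = 16 / 16 = 1

|G/H| = 1


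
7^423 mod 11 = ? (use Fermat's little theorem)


Fermat's little theorem: if p is prime and gcd(a,p)=1, then a^(p-1) ≡ 1 (mod p)
p = 11 is prime, gcd(7,11) = 1
Reduce exponent: 423 mod 10 = 3
So 7^423 ≡ 7^3 (mod 11)
7^3 mod 11 = 2

7^423 ≡ 2 (mod 11)


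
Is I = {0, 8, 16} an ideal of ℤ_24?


Check ideal conditions for I = {0, 8, 16} in ℤ_24:
(1) I is an additive subgroup? Yes
(2) For r ∈ ℤ_24 and a ∈ I: r·a ∈ I? Yes

Yes, I is an ideal of ℤ_24


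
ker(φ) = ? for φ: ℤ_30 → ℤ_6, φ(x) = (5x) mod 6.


Kernel = preimage of identity
ker(φ) = {x ∈ ℤ_30 : 5x ≡ 0 (mod 6)}. Since 6 | 30, φ is well-defined. The kernel is the cyclic subgroup ⟨6⟩ of ℤ_30 (order 5), i.e. {0, 6, 12, 18, 24}

ker(φ) = {0, 6, 12, 18, 24}


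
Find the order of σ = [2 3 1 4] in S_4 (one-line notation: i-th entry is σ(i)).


Cycle decomposition: (1 2 3)
Cycle lengths: 3
Order = lcm(3) = 3

ord(σ) = 3


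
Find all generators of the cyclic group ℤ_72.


g generates ℤ_n iff gcd(g,n) = 1
Prime factors of 72: 2, 3
Generators are g ∈ {1,...,71} not divisible by any of these primes.
Generators: {1, 5, 7, 11, 13, 17, 19, 23, 25, 29, 31, 35, 37, 41, 43, 47, 49, 53, 55, 59, 61, 65, 67, 71}
Number of generators = φ(72) = 24

Generators of ℤ_72 = {1, 5, 7, 11, 13, 17, 19, 23, 25, 29, 31, 35, 37, 41, 43, 47, 49, 53, 55, 59, 61, 65, 67, 71}


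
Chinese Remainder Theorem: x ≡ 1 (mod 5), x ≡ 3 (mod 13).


m₁ = 5, m₂ = 13, gcd = 1, so CRT applies. M = m₁·m₂ = 65
Let M₁ = M/m₁ = 13, M₂ = M/m₂ = 5
Find y₁ ≡ M₁⁻¹ (mod m₁): 13⁻¹ ≡ 2 (mod 5)
Find y₂ ≡ M₂⁻¹ (mod m₂): 5⁻¹ ≡ 8 (mod 13)
x = a₁·M₁·y₁ + a₂·M₂·y₂ = 1·13·2 + 3·5·8 = 146
Reduce mod 65: x ≡ 16
Check: 16 mod 5 = 1 ✓, 16 mod 13 = 3 ✓

x ≡ 16 (mod 65)


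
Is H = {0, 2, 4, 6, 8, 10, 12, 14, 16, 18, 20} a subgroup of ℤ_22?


Subgroup test for H = {0, 2, 4, 6, 8, 10, 12, 14, 16, 18, 20} in (ℤ_22, +):
(1) 0 ∈ H? Yes
(2) Closure: for all a,b ∈ H, (a+b) mod 22 ∈ H? Yes
(3) Inverses: for all a ∈ H, -a mod 22 ∈ H? Yes

Yes, H is a subgroup of ℤ_22


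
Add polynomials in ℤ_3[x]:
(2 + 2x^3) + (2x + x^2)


Add coefficients mod 3:
x^0: 2 + 0 = 2 (mod 3)
x^1: 0 + 2 = 2 (mod 3)
x^2: 0 + 1 = 1 (mod 3)
x^3: 2 + 0 = 2 (mod 3)
Result: 2 + 2x + x^2 + 2x^3

f + g = 2 + 2x + x^2 + 2x^3


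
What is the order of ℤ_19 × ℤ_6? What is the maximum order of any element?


|ℤ_19 × ℤ_6| = 19 × 6 = 114
Max element order = lcm(19,6) = 114
Cyclic? Yes (gcd=1)

|ℤ_19×ℤ_6| = 114, max element order = 114


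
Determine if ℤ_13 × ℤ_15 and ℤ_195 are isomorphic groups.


Comparing ℤ_13 × ℤ_15 and ℤ_195:
gcd(13,15) = 1, so ℤ_13 × ℤ_15 ≅ ℤ_195 (CRT)

Yes, ℤ_13 × ℤ_15 ≅ ℤ_195


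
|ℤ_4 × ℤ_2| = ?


|A × B| = |A| · |B|
|ℤ_4 × ℤ_2| = 4 × 2 = 8

|ℤ_4 × ℤ_2| = 8


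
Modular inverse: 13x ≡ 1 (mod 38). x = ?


Use the extended Euclidean algorithm to write 1 = 13·s + 38·t; then s mod 38 is the inverse.
Euclidean algorithm:
  13 = 0·38 + 13
  38 = 2·13 + 12
  13 = 1·12 + 1
  12 = 12·1 + 0
gcd(13,38) = 1
Back-substitution gives: 13·(3) + 38·(-1) = 1
So 13⁻¹ ≡ 3 ≡ 3 (mod 38)
Check: 13 × 3 = 39 ≡ 1 (mod 38) ✓

13⁻¹ ≡ 3 (mod 38)


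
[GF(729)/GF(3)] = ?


GF(729) = GF(3^6), so the extension degree is 6

[GF(729)/GF(3)] = 6


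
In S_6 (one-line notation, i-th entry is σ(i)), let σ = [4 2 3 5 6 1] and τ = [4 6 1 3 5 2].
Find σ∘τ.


σ∘τ: apply τ first, then σ
1 →τ 4 →σ 5
2 →τ 6 →σ 1
3 →τ 1 →σ 4
4 →τ 3 →σ 3
5 →τ 5 →σ 6
6 →τ 2 →σ 2

σ∘τ = [5 1 4 3 6 2]


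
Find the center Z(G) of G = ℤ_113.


Z(G) = {g ∈ G | gx = xg for all x ∈ G}
ℤ_113 is abelian, so Z(G) = G

Z(ℤ_113) = ℤ_113


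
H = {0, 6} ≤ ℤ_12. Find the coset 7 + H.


7 + H = {7 + h (mod 12) : h ∈ H}
7+0=7, 7+6=1
7 + H = {1, 7} = 1 + H

7 + H = {1, 7}


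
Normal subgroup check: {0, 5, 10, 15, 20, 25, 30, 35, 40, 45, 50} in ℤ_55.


H = {0, 5, 10, 15, 20, 25, 30, 35, 40, 45, 50} in ℤ_55
ℤ_55 is abelian; every subgroup of an abelian group is normal

Yes, normal subgroup


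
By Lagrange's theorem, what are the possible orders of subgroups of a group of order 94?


Lagrange's theorem: |H| divides |G|
|G| = 94
Divisors of 94: 1, 2, 47, 94

Possible subgroup orders: {1, 2, 47, 94}


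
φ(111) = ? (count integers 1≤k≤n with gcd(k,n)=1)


Factor n: 111 = 3 × 37
φ(n) = n · ∏(1 - 1/p) over distinct primes p | n
φ(111) = 111 · (1 - 1/3) · (1 - 1/37) = 72

φ(111) = 72


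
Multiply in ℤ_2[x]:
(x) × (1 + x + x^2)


Expand and collect like terms; reduce coefficients mod 2:
x^0: 0·1 = 0 ≡ 0 (mod 2)
x^1: 0·1 + 1·1 = 1 ≡ 1 (mod 2)
x^2: 0·1 + 1·1 = 1 ≡ 1 (mod 2)
x^3: 1·1 = 1 ≡ 1 (mod 2)
Result: x + x^2 + x^3

f · g = x + x^2 + x^3


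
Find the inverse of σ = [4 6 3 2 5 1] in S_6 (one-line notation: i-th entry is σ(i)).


To find σ⁻¹, swap domain and range:
σ(1) = 4 → σ⁻¹(4) = 1
σ(2) = 6 → σ⁻¹(6) = 2
σ(3) = 3 → σ⁻¹(3) = 3
σ(4) = 2 → σ⁻¹(2) = 4
σ(5) = 5 → σ⁻¹(5) = 5
σ(6) = 1 → σ⁻¹(1) = 6

σ⁻¹ = [6 4 3 1 5 2]


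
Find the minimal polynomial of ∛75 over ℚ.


∛75 satisfies x³ - 75 = 0, irreducible over ℚ (no rational root; 75 is not a perfect cube)

Minimal polynomial: x³ - 75


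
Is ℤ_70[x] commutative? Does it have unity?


ℤ_70 has zero divisors (2·35 ≡ 0), and these lift to constant zero divisors in ℤ_70[x]; so not an integral domain
Commutative: Yes
Integral domain: No
Has unity: Yes

ℤ_70[x]: Commutative=Yes, Unity=Yes


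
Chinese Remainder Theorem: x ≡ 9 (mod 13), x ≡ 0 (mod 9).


m₁ = 13, m₂ = 9, gcd = 1, so CRT applies. M = m₁·m₂ = 117
Let M₁ = M/m₁ = 9, M₂ = M/m₂ = 13
Find y₁ ≡ M₁⁻¹ (mod m₁): 9⁻¹ ≡ 3 (mod 13)
Find y₂ ≡ M₂⁻¹ (mod m₂): 13⁻¹ ≡ 7 (mod 9)
x = a₁·M₁·y₁ + a₂·M₂·y₂ = 9·9·3 + 0·13·7 = 243
Reduce mod 117: x ≡ 9
Check: 9 mod 13 = 9 ✓, 9 mod 9 = 0 ✓

x ≡ 9 (mod 117)


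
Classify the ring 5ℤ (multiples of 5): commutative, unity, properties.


5ℤ is a commutative ring under +,× but has no multiplicative identity (1 ∉ 5ℤ); it has no zero divisors, but without unity it is not an integral domain
Commutative: Yes
Integral domain: No
Has unity: No

5ℤ (multiples of 5): Commutative=Yes, Unity=No


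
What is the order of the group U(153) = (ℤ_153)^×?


U(n) is the group of units mod n; |U(n)| = φ(n)
|U(153)| = φ(153) = 96

|U(153) = (ℤ_153)^×| = 96


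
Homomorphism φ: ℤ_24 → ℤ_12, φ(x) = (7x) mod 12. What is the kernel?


Kernel = preimage of identity
ker(φ) = {x ∈ ℤ_24 : 7x ≡ 0 (mod 12)}. Since 12 | 24, φ is well-defined. The kernel is the cyclic subgroup ⟨12⟩ of ℤ_24 (order 2), i.e. {0, 12}

ker(φ) = {0, 12}


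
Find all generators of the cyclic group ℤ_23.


g generates ℤ_n iff gcd(g,n) = 1
Prime factors of 23: 23
Generators are g ∈ {1,...,22} not divisible by any of these primes.
Generators: {1, 2, 3, 4, 5, 6, 7, 8, 9, 10, 11, 12, 13, 14, 15, 16, 17, 18, 19, 20, 21, 22}
Number of generators = φ(23) = 22

Generators of ℤ_23 = {1, 2, 3, 4, 5, 6, 7, 8, 9, 10, 11, 12, 13, 14, 15, 16, 17, 18, 19, 20, 21, 22}


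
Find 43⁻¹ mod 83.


Use the extended Euclidean algorithm to write 1 = 43·s + 83·t; then s mod 83 is the inverse.
Euclidean algorithm:
  43 = 0·83 + 43
  83 = 1·43 + 40
  43 = 1·40 + 3
  40 = 13·3 + 1
  3 = 3·1 + 0
gcd(43,83) = 1
Back-substitution gives: 43·(-27) + 83·(14) = 1
So 43⁻¹ ≡ -27 ≡ 56 (mod 83)
Check: 43 × 56 = 2408 ≡ 1 (mod 83) ✓

43⁻¹ ≡ 56 (mod 83)


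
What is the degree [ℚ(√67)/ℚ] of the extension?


√67 has minimal polynomial x² - 67 (irreducible over ℚ since 67 is squarefree)

[ℚ(√67)/ℚ] = 2


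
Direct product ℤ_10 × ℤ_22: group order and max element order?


|ℤ_10 × ℤ_22| = 10 × 22 = 220
Max element order = lcm(10,22) = 110
Cyclic? No (gcd=2)

|ℤ_10×ℤ_22| = 220, max element order = 110


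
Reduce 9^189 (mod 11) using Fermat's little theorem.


Fermat's little theorem: if p is prime and gcd(a,p)=1, then a^(p-1) ≡ 1 (mod p)
p = 11 is prime, gcd(9,11) = 1
Reduce exponent: 189 mod 10 = 9
So 9^189 ≡ 9^9 (mod 11)
9^9 mod 11 = 5

9^189 ≡ 5 (mod 11)


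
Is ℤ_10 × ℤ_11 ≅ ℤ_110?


Comparing ℤ_10 × ℤ_11 and ℤ_110:
gcd(10,11) = 1, so ℤ_10 × ℤ_11 ≅ ℤ_110 (CRT)

Yes, ℤ_10 × ℤ_11 ≅ ℤ_110


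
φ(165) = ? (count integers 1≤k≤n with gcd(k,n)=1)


Factor n: 165 = 3 × 5 × 11
φ(n) = n · ∏(1 - 1/p) over distinct primes p | n
φ(165) = 165 · (1 - 1/3) · (1 - 1/5) · (1 - 1/11) = 80

φ(165) = 80


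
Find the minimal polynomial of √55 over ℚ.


√55 satisfies x² - 55 = 0, irreducible over ℚ since 55 is squarefree

Minimal polynomial: x² - 55


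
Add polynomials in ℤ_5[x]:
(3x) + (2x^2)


Add coefficients mod 5:
x^0: 0 + 0 = 0 (mod 5)
x^1: 3 + 0 = 3 (mod 5)
x^2: 0 + 2 = 2 (mod 5)
Result: 3x + 2x^2

f + g = 3x + 2x^2


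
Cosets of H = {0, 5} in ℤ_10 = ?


H = {0, 5}, |H| = 2
Number of cosets = |G|/|H| = 10/2 = 5
0 + H = {0, 5}
1 + H = {1, 6}
2 + H = {2, 7}
3 + H = {3, 8}
4 + H = {4, 9}

Cosets: 0+H={0,5}; 1+H={1,6}; 2+H={2,7}; 3+H={3,8}; 4+H={4,9}
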